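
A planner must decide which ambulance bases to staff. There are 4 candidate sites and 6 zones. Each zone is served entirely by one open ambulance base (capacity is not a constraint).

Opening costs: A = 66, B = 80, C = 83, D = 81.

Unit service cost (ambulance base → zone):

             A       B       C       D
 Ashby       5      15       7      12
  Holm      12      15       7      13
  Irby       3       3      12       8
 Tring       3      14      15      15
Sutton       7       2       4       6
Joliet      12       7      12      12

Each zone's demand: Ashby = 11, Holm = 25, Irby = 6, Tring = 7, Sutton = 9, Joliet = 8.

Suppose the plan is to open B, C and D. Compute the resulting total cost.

Each zone is assigned to its cheapest site among the open ones.
{B, C, D}: Ashby→C 7·11=77, Holm→C 7·25=175, Irby→B 3·6=18, Tring→B 14·7=98, Sutton→B 2·9=18, Joliet→B 7·8=56. Service 442; fixed 244; total 686.

Total cost: 686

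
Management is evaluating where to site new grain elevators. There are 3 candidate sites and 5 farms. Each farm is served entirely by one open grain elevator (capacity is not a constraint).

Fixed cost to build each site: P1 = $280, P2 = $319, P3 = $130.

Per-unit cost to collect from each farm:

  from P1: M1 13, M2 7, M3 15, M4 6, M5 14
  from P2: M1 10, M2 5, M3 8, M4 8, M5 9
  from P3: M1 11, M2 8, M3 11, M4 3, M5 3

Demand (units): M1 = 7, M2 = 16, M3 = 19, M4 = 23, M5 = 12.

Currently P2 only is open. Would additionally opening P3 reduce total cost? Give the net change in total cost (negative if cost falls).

Current service cost with {P2}: 594.
Adding P3: each farm re-picks its cheapest; new service cost 407, saving 187.
Extra fixed cost: 130. Net change = 130 − 187 = -57.
(Totals: 913 → 856.)

Yes — net change −57 (cost falls by 57).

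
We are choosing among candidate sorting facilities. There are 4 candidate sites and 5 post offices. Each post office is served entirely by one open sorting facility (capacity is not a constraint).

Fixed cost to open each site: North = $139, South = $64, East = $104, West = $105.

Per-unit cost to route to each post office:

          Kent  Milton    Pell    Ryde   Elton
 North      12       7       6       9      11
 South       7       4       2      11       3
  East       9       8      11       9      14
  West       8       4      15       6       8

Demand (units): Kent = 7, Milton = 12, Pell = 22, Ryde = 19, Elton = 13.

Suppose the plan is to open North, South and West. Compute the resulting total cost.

Each post office is assigned to its cheapest site among the open ones.
{North, South, West}: Kent→South 7·7=49, Milton→South 4·12=48, Pell→South 2·22=44, Ryde→West 6·19=114, Elton→South 3·13=39. Service 294; fixed 308; total 602.

Total cost: 602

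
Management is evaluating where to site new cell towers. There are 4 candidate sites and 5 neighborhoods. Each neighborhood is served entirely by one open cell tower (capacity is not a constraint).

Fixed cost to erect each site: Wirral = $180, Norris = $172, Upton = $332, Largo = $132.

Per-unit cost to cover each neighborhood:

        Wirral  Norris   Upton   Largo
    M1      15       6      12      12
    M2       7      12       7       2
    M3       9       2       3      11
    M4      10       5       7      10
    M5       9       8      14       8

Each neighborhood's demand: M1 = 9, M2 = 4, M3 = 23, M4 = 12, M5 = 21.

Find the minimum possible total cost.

For any fixed open set, each neighborhood goes to its cheapest open site; total = fixed + service.
{Norris}: M1→Norris 6·9=54, M2→Norris 12·4=48, M3→Norris 2·23=46, M4→Norris 5·12=60, M5→Norris 8·21=168. Service 376; fixed 172; total 548.
{Norris, Largo}: service 336 + fixed 304 = 640
{Wirral, Norris}: service 356 + fixed 352 = 708
{Wirral, Norris, Upton, Largo}: M1→Norris 6·9=54, M2→Largo 2·4=8, M3→Norris 2·23=46, M4→Norris 5·12=60, M5→Norris 8·21=168. Service 336; fixed 816; total 1152.
No other subset beats 548.

Minimum total cost: 548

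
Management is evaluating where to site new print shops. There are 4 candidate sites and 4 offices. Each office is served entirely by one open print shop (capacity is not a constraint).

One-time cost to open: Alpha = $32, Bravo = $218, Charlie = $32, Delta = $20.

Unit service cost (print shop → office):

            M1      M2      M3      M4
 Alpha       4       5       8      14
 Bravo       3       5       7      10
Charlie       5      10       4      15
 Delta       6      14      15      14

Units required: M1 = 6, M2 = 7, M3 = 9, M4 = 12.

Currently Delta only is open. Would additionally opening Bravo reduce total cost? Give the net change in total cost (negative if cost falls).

Current service cost with {Delta}: 437.
Adding Bravo: each office re-picks its cheapest; new service cost 236, saving 201.
Extra fixed cost: 218. Net change = 218 − 201 = 17.
(Totals: 457 → 474.)

No — net change +17 (cost rises by 17).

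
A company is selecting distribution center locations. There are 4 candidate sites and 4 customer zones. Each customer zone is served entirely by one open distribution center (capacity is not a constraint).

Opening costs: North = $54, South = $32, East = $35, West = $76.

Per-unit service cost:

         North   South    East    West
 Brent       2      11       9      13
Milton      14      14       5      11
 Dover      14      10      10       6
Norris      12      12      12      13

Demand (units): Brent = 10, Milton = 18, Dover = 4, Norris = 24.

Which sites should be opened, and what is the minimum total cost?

For any fixed open set, each customer zone goes to its cheapest open site; total = fixed + service.
{North, East}: Brent→North 2·10=20, Milton→East 5·18=90, Dover→East 10·4=40, Norris→North 12·24=288. Service 438; fixed 89; total 527.
{East}: Brent→East 9·10=90, Milton→East 5·18=90, Dover→East 10·4=40, Norris→East 12·24=288. Service 508; fixed 35; total 543.
{North, South, East}: Brent→North 2·10=20, Milton→East 5·18=90, Dover→South 10·4=40, Norris→North 12·24=288. Service 438; fixed 121; total 559.
{North, South, East, West}: service 422 + fixed 197 = 619
No other subset beats 527.

Open North and East; minimum total cost 527.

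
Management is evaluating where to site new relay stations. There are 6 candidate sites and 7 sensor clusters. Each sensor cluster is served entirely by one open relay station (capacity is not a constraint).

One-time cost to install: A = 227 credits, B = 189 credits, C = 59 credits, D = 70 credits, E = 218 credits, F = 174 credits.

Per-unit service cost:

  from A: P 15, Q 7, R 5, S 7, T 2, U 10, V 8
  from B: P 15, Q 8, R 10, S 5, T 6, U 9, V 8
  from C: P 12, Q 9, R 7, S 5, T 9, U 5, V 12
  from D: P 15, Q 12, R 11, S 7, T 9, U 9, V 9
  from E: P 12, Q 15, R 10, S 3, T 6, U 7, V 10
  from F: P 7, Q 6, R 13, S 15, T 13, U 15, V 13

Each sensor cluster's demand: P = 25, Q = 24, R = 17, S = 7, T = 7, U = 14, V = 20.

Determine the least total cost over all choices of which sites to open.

Minimum total cost: 1079

For any fixed open set, each sensor cluster goes to its cheapest open site; total = fixed + service.
{C, F}: P→F 7·25=175, Q→F 6·24=144, R→C 7·17=119, S→C 5·7=35, T→C 9·7=63, U→C 5·14=70, V→C 12·20=240. Service 846; fixed 233; total 1079.
{C, D, F}: P→F 7·25=175, Q→F 6·24=144, R→C 7·17=119, S→C 5·7=35, T→C 9·7=63, U→C 5·14=70, V→D 9·20=180. Service 786; fixed 303; total 1089.
{C}: service 1043 + fixed 59 = 1102
{A, B, C, D, E, F}: service 669 + fixed 937 = 1606
No other subset beats 1079.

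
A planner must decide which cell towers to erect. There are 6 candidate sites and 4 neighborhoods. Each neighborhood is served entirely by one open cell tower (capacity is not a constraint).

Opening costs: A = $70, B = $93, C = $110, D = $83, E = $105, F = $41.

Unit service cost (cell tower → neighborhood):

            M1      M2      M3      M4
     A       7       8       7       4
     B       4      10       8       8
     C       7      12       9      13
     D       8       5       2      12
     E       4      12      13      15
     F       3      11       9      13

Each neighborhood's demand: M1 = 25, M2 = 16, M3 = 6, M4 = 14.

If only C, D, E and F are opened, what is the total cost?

Total cost: 674

Each neighborhood is assigned to its cheapest site among the open ones.
{C, D, E, F}: M1→F 3·25=75, M2→D 5·16=80, M3→D 2·6=12, M4→D 12·14=168. Service 335; fixed 339; total 674.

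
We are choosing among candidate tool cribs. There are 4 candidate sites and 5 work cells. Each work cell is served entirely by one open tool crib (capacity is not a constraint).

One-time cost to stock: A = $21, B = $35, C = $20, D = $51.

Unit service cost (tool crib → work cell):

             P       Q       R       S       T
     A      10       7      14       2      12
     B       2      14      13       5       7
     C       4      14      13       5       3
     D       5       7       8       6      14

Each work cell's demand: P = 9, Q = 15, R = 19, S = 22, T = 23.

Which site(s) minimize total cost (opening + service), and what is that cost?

For any fixed open set, each work cell goes to its cheapest open site; total = fixed + service.
{A, C, D}: P→C 4·9=36, Q→A 7·15=105, R→D 8·19=152, S→A 2·22=44, T→C 3·23=69. Service 406; fixed 92; total 498.
{A, B, C, D}: P→B 2·9=18, Q→A 7·15=105, R→D 8·19=152, S→A 2·22=44, T→C 3·23=69. Service 388; fixed 127; total 515.
{A, C}: service 501 + fixed 41 = 542
{C}: P→C 4·9=36, Q→C 14·15=210, R→C 13·19=247, S→C 5·22=110, T→C 3·23=69. Service 672; fixed 20; total 692.
No other subset beats 498.

Open A, C and D; minimum total cost 498.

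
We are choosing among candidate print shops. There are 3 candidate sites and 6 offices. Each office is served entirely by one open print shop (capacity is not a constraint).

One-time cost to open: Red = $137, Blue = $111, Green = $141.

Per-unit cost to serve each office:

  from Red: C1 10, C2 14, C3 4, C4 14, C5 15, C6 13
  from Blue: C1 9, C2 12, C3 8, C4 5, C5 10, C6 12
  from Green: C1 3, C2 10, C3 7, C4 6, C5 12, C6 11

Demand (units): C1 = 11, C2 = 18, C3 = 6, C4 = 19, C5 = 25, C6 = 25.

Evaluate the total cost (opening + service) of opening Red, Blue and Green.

Total cost: 1246

Each office is assigned to its cheapest site among the open ones.
{Red, Blue, Green}: C1→Green 3·11=33, C2→Green 10·18=180, C3→Red 4·6=24, C4→Blue 5·19=95, C5→Blue 10·25=250, C6→Green 11·25=275. Service 857; fixed 389; total 1246.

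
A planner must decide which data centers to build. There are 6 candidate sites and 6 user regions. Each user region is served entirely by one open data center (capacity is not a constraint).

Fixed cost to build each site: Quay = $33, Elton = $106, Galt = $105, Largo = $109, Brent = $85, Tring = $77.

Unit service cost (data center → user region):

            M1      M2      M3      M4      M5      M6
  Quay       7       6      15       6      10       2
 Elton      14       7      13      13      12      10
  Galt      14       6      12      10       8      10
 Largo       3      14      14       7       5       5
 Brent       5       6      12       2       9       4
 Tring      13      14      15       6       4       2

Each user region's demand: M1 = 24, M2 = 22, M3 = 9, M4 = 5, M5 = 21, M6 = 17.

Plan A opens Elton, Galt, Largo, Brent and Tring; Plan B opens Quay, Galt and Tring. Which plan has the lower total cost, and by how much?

Plan B is cheaper by 151.

Plan A: {Elton, Galt, Largo, Brent, Tring}: M1→Largo 3·24=72, M2→Galt 6·22=132, M3→Galt 12·9=108, M4→Brent 2·5=10, M5→Tring 4·21=84, M6→Tring 2·17=34. Service 440; fixed 482; total 922.
Plan B: {Quay, Galt, Tring}: M1→Quay 7·24=168, M2→Quay 6·22=132, M3→Galt 12·9=108, M4→Quay 6·5=30, M5→Tring 4·21=84, M6→Quay 2·17=34. Service 556; fixed 215; total 771.
Difference: |922 − 771| = 151.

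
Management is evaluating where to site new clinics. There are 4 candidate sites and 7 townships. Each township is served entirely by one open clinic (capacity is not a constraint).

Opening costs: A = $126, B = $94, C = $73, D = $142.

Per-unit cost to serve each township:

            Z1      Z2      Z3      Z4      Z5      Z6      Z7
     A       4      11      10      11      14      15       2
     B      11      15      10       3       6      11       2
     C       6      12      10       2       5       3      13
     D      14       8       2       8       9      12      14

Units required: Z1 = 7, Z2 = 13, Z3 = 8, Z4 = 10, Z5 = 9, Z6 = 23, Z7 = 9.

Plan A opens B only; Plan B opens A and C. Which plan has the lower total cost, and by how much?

Plan A: {B}: Z1→B 11·7=77, Z2→B 15·13=195, Z3→B 10·8=80, Z4→B 3·10=30, Z5→B 6·9=54, Z6→B 11·23=253, Z7→B 2·9=18. Service 707; fixed 94; total 801.
Plan B: {A, C}: Z1→A 4·7=28, Z2→A 11·13=143, Z3→A 10·8=80, Z4→C 2·10=20, Z5→C 5·9=45, Z6→C 3·23=69, Z7→A 2·9=18. Service 403; fixed 199; total 602.
Difference: |801 − 602| = 199.

Plan B is cheaper by 199.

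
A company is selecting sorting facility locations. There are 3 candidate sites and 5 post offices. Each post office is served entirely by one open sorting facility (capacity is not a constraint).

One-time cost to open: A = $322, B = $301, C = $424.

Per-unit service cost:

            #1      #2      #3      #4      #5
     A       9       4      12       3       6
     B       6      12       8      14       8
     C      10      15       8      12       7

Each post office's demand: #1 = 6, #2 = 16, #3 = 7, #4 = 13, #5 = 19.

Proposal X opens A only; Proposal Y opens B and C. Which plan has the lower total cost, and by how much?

Proposal X is cheaper by 621.

Proposal X: {A}: #1→A 9·6=54, #2→A 4·16=64, #3→A 12·7=84, #4→A 3·13=39, #5→A 6·19=114. Service 355; fixed 322; total 677.
Proposal Y: {B, C}: #1→B 6·6=36, #2→B 12·16=192, #3→B 8·7=56, #4→C 12·13=156, #5→C 7·19=133. Service 573; fixed 725; total 1298.
Difference: |677 − 1298| = 621.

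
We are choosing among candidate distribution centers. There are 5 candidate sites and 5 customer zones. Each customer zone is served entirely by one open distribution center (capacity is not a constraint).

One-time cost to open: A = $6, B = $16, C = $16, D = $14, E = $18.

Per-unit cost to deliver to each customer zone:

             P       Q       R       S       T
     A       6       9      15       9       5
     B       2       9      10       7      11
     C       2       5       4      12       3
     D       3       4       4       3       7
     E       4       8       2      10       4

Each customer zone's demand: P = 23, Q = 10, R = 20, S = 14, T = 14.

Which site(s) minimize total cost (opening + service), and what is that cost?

Open C, D and E; minimum total cost 258.

For any fixed open set, each customer zone goes to its cheapest open site; total = fixed + service.
{C, D, E}: P→C 2·23=46, Q→D 4·10=40, R→E 2·20=40, S→D 3·14=42, T→C 3·14=42. Service 210; fixed 48; total 258.
{A, C, D, E}: P→C 2·23=46, Q→D 4·10=40, R→E 2·20=40, S→D 3·14=42, T→C 3·14=42. Service 210; fixed 54; total 264.
{B, D, E}: service 224 + fixed 48 = 272
{A, B, C, D, E}: P→B 2·23=46, Q→D 4·10=40, R→E 2·20=40, S→D 3·14=42, T→C 3·14=42. Service 210; fixed 70; total 280.
No other subset beats 258.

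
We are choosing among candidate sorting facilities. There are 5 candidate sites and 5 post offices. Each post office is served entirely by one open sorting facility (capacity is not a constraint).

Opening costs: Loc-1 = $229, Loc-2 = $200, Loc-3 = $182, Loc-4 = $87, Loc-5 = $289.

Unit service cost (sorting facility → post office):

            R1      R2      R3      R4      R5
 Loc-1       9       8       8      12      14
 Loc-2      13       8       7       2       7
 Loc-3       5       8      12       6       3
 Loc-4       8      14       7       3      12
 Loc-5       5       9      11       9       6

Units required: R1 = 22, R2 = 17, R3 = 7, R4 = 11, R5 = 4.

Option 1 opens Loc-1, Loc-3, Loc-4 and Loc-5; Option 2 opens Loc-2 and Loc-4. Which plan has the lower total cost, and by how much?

Option 1: {Loc-1, Loc-3, Loc-4, Loc-5}: R1→Loc-3 5·22=110, R2→Loc-1 8·17=136, R3→Loc-4 7·7=49, R4→Loc-4 3·11=33, R5→Loc-3 3·4=12. Service 340; fixed 787; total 1127.
Option 2: {Loc-2, Loc-4}: R1→Loc-4 8·22=176, R2→Loc-2 8·17=136, R3→Loc-2 7·7=49, R4→Loc-2 2·11=22, R5→Loc-2 7·4=28. Service 411; fixed 287; total 698.
Difference: |1127 − 698| = 429.

Option 2 is cheaper by 429.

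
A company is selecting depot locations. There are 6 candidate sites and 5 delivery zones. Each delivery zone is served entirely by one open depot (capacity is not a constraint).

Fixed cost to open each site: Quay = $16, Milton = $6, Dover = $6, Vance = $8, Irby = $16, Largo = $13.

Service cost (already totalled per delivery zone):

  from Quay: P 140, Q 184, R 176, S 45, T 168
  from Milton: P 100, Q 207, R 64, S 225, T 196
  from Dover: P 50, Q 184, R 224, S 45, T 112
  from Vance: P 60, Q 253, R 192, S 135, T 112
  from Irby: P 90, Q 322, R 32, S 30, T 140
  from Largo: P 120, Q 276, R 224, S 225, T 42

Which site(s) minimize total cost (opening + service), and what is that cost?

Open Dover, Irby and Largo; minimum total cost 373.

For any fixed open set, each delivery zone goes to its cheapest open site; total = fixed + service.
{Dover, Irby, Largo}: P→Dover 50, Q→Dover 184, R→Irby 32, S→Irby 30, T→Largo 42. Service 338; fixed 35; total 373.
{Milton, Dover, Irby, Largo}: P→Dover 50, Q→Dover 184, R→Irby 32, S→Irby 30, T→Largo 42. Service 338; fixed 41; total 379.
{Dover, Vance, Irby, Largo}: service 338 + fixed 43 = 381
{Quay, Milton, Dover, Vance, Irby, Largo}: P→Dover 50, Q→Quay 184, R→Irby 32, S→Irby 30, T→Largo 42. Service 338; fixed 65; total 403.
No other subset beats 373.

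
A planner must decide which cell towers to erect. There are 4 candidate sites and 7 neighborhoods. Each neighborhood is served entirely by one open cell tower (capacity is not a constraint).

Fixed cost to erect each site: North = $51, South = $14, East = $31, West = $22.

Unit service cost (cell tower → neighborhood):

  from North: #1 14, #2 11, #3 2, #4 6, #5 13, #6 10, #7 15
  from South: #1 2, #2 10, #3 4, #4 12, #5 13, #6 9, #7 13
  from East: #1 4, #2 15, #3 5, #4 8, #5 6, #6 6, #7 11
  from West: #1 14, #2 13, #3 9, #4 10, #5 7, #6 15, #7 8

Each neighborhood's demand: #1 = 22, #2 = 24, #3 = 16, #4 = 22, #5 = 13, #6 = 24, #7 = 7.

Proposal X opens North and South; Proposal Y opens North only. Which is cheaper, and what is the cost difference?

Proposal X is cheaper by 312.

Proposal X: {North, South}: #1→South 2·22=44, #2→South 10·24=240, #3→North 2·16=32, #4→North 6·22=132, #5→North 13·13=169, #6→South 9·24=216, #7→South 13·7=91. Service 924; fixed 65; total 989.
Proposal Y: {North}: #1→North 14·22=308, #2→North 11·24=264, #3→North 2·16=32, #4→North 6·22=132, #5→North 13·13=169, #6→North 10·24=240, #7→North 15·7=105. Service 1250; fixed 51; total 1301.
Difference: |989 − 1301| = 312.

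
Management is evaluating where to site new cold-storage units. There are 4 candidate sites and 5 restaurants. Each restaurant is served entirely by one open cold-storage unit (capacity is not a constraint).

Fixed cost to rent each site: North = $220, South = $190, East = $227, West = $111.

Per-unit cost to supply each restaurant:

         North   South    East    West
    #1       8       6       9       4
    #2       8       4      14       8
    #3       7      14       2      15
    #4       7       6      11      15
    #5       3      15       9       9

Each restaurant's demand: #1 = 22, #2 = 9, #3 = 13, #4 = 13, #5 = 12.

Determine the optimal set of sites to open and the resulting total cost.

For any fixed open set, each restaurant goes to its cheapest open site; total = fixed + service.
{North}: #1→North 8·22=176, #2→North 8·9=72, #3→North 7·13=91, #4→North 7·13=91, #5→North 3·12=36. Service 466; fixed 220; total 686.
{North, West}: service 378 + fixed 331 = 709
{West}: #1→West 4·22=88, #2→West 8·9=72, #3→West 15·13=195, #4→West 15·13=195, #5→West 9·12=108. Service 658; fixed 111; total 769.
{North, South, East, West}: #1→West 4·22=88, #2→South 4·9=36, #3→East 2·13=26, #4→South 6·13=78, #5→North 3·12=36. Service 264; fixed 748; total 1012.
No other subset beats 686.

Open North only; minimum total cost 686.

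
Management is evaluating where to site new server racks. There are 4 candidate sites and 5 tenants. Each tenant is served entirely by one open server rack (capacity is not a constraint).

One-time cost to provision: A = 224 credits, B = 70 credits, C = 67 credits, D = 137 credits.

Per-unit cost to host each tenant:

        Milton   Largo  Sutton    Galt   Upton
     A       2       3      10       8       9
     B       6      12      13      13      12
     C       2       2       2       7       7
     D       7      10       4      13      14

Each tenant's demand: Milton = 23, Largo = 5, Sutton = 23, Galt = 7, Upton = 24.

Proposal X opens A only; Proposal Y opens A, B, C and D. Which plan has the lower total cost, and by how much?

Proposal X: {A}: Milton→A 2·23=46, Largo→A 3·5=15, Sutton→A 10·23=230, Galt→A 8·7=56, Upton→A 9·24=216. Service 563; fixed 224; total 787.
Proposal Y: {A, B, C, D}: Milton→A 2·23=46, Largo→C 2·5=10, Sutton→C 2·23=46, Galt→C 7·7=49, Upton→C 7·24=168. Service 319; fixed 498; total 817.
Difference: |787 − 817| = 30.

Proposal X is cheaper by 30.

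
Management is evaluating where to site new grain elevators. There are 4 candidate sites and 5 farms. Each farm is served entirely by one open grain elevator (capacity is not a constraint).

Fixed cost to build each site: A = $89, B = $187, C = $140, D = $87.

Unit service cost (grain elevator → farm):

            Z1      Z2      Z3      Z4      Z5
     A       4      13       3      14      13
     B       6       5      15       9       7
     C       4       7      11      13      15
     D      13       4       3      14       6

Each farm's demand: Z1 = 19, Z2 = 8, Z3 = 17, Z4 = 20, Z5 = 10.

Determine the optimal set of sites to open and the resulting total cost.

Open A and D; minimum total cost 675.

For any fixed open set, each farm goes to its cheapest open site; total = fixed + service.
{A, D}: Z1→A 4·19=76, Z2→D 4·8=32, Z3→A 3·17=51, Z4→A 14·20=280, Z5→D 6·10=60. Service 499; fixed 176; total 675.
{A, B}: Z1→A 4·19=76, Z2→B 5·8=40, Z3→A 3·17=51, Z4→B 9·20=180, Z5→B 7·10=70. Service 417; fixed 276; total 693.
{C, D}: Z1→C 4·19=76, Z2→D 4·8=32, Z3→D 3·17=51, Z4→C 13·20=260, Z5→D 6·10=60. Service 479; fixed 227; total 706.
{A, B, C, D}: service 399 + fixed 503 = 902
No other subset beats 675.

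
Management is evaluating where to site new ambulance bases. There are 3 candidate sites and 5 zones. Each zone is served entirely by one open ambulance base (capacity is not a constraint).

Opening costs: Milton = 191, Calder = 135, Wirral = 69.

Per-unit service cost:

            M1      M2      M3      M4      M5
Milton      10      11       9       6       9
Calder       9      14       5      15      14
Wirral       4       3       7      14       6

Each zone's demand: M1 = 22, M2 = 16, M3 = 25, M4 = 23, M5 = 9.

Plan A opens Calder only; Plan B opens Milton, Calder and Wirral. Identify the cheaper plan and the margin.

Plan A: {Calder}: M1→Calder 9·22=198, M2→Calder 14·16=224, M3→Calder 5·25=125, M4→Calder 15·23=345, M5→Calder 14·9=126. Service 1018; fixed 135; total 1153.
Plan B: {Milton, Calder, Wirral}: M1→Wirral 4·22=88, M2→Wirral 3·16=48, M3→Calder 5·25=125, M4→Milton 6·23=138, M5→Wirral 6·9=54. Service 453; fixed 395; total 848.
Difference: |1153 − 848| = 305.

Plan B is cheaper by 305.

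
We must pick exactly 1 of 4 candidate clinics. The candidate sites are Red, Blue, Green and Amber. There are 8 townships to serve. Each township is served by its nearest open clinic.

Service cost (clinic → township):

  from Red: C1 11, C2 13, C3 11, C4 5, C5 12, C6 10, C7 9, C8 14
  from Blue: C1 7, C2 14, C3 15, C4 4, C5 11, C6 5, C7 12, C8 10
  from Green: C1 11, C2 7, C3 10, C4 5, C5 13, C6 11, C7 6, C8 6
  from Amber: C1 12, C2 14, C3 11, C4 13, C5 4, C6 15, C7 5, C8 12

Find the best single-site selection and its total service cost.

With exactly 1 open, each township uses its cheapest among the chosen.
{Green}: C1→Green 11, C2→Green 7, C3→Green 10, C4→Green 5, C5→Green 13, C6→Green 11, C7→Green 6, C8→Green 6. Service cost 69.
{Blue}: service cost 78
{Red}: service cost 85
Among all 4 size-1 choices, {Green} is lowest.

Choose Green only; total service cost 69.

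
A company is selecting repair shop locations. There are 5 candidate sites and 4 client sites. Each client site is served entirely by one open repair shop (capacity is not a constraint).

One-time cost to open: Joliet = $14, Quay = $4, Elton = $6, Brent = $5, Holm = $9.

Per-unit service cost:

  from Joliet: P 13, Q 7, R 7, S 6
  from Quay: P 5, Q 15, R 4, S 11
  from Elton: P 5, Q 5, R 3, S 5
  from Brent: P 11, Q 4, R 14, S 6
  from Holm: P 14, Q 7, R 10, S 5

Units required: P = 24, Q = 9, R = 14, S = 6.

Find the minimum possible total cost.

Minimum total cost: 239

For any fixed open set, each client site goes to its cheapest open site; total = fixed + service.
{Elton, Brent}: P→Elton 5·24=120, Q→Brent 4·9=36, R→Elton 3·14=42, S→Elton 5·6=30. Service 228; fixed 11; total 239.
{Quay, Elton, Brent}: service 228 + fixed 15 = 243
{Elton}: service 237 + fixed 6 = 243
{Joliet, Quay, Elton, Brent, Holm}: service 228 + fixed 38 = 266
No other subset beats 239.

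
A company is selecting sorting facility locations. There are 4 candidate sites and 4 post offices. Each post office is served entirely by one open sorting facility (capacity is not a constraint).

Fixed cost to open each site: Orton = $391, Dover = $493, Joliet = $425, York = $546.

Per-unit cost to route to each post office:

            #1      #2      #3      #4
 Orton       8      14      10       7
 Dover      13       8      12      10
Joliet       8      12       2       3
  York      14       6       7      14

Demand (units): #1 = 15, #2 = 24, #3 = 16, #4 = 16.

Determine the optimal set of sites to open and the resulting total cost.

For any fixed open set, each post office goes to its cheapest open site; total = fixed + service.
{Joliet}: #1→Joliet 8·15=120, #2→Joliet 12·24=288, #3→Joliet 2·16=32, #4→Joliet 3·16=48. Service 488; fixed 425; total 913.
{Orton}: #1→Orton 8·15=120, #2→Orton 14·24=336, #3→Orton 10·16=160, #4→Orton 7·16=112. Service 728; fixed 391; total 1119.
{Dover}: #1→Dover 13·15=195, #2→Dover 8·24=192, #3→Dover 12·16=192, #4→Dover 10·16=160. Service 739; fixed 493; total 1232.
{Orton, Dover, Joliet, York}: #1→Orton 8·15=120, #2→York 6·24=144, #3→Joliet 2·16=32, #4→Joliet 3·16=48. Service 344; fixed 1855; total 2199.
No other subset beats 913.

Open Joliet only; minimum total cost 913.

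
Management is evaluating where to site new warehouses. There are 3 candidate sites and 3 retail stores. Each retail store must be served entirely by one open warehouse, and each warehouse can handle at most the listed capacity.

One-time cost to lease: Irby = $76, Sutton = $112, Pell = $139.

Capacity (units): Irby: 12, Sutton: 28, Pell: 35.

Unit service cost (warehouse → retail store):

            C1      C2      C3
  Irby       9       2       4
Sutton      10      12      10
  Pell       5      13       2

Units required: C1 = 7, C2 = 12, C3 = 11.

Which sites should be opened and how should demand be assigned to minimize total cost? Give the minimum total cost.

Open {Irby, Pell}: C1→Pell 5·7=35, C2→Irby 2·12=24, C3→Pell 2·11=22.
Loads: Irby carries 12/12, Pell carries 18/35. Service 81; fixed 215; total 296.
Next best feasible plan costs 352.

Minimum total cost: 296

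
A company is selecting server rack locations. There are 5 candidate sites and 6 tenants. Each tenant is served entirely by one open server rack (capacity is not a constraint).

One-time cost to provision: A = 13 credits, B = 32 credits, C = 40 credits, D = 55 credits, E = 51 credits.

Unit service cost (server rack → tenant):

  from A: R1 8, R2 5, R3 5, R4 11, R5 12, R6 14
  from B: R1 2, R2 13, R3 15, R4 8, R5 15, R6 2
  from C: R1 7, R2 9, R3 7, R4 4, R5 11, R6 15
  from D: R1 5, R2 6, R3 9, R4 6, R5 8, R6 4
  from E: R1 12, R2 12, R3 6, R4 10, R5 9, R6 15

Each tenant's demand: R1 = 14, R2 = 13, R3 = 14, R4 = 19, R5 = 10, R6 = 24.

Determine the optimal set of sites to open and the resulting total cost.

For any fixed open set, each tenant goes to its cheapest open site; total = fixed + service.
{A, B, C}: R1→B 2·14=28, R2→A 5·13=65, R3→A 5·14=70, R4→C 4·19=76, R5→C 11·10=110, R6→B 2·24=48. Service 397; fixed 85; total 482.
{A, B, D}: R1→B 2·14=28, R2→A 5·13=65, R3→A 5·14=70, R4→D 6·19=114, R5→D 8·10=80, R6→B 2·24=48. Service 405; fixed 100; total 505.
{A, B, C, D}: service 367 + fixed 140 = 507
{A, B, C, D, E}: R1→B 2·14=28, R2→A 5·13=65, R3→A 5·14=70, R4→C 4·19=76, R5→D 8·10=80, R6→B 2·24=48. Service 367; fixed 191; total 558.
No other subset beats 482.

Open A, B and C; minimum total cost 482.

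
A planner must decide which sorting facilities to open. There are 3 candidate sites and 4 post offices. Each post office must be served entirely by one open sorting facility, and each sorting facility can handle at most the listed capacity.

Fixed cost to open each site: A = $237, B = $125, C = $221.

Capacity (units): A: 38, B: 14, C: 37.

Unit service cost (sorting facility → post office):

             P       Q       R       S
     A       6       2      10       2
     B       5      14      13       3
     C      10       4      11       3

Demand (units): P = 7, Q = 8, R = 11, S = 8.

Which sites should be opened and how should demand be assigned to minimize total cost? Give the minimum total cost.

Open {A}: P→A 6·7=42, Q→A 2·8=16, R→A 10·11=110, S→A 2·8=16.
Loads: A carries 34/38. Service 184; fixed 237; total 421.
Next best feasible plan costs 468.

Minimum total cost: 421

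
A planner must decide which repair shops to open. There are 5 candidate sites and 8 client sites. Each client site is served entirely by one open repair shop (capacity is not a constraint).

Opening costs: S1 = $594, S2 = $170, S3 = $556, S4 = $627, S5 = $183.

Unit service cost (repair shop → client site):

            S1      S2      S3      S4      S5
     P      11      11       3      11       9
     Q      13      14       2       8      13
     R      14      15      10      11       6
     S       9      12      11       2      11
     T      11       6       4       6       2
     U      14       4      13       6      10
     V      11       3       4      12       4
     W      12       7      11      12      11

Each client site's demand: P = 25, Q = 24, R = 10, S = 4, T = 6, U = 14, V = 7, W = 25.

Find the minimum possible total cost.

Minimum total cost: 1258

For any fixed open set, each client site goes to its cheapest open site; total = fixed + service.
{S2, S5}: P→S5 9·25=225, Q→S5 13·24=312, R→S5 6·10=60, S→S5 11·4=44, T→S5 2·6=12, U→S2 4·14=56, V→S2 3·7=21, W→S2 7·25=175. Service 905; fixed 353; total 1258.
{S2}: P→S2 11·25=275, Q→S2 14·24=336, R→S2 15·10=150, S→S2 12·4=48, T→S2 6·6=36, U→S2 4·14=56, V→S2 3·7=21, W→S2 7·25=175. Service 1097; fixed 170; total 1267.
{S2, S3}: service 543 + fixed 726 = 1269
{S1, S2, S3, S4, S5}: P→S3 3·25=75, Q→S3 2·24=48, R→S5 6·10=60, S→S4 2·4=8, T→S5 2·6=12, U→S2 4·14=56, V→S2 3·7=21, W→S2 7·25=175. Service 455; fixed 2130; total 2585.
No other subset beats 1258.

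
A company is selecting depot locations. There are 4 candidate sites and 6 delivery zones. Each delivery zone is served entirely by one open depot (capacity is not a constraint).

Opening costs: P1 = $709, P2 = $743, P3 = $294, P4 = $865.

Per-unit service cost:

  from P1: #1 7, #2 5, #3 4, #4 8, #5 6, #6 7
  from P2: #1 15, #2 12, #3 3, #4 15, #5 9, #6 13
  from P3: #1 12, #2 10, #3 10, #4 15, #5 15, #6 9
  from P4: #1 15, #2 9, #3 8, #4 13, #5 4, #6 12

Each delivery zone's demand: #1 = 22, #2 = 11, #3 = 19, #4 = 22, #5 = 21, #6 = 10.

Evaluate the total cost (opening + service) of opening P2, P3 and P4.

Total cost: 2782

Each delivery zone is assigned to its cheapest site among the open ones.
{P2, P3, P4}: #1→P3 12·22=264, #2→P4 9·11=99, #3→P2 3·19=57, #4→P4 13·22=286, #5→P4 4·21=84, #6→P3 9·10=90. Service 880; fixed 1902; total 2782.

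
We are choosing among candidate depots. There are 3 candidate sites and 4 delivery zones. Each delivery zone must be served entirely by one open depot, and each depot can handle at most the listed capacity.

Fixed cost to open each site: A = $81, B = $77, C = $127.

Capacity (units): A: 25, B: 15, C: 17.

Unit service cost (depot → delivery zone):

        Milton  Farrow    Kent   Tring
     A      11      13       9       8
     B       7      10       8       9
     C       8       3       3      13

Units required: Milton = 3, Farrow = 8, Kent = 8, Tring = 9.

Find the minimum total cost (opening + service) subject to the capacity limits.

Minimum total cost: 354

Open {B, C}: Milton→B 7·3=21, Farrow→C 3·8=24, Kent→C 3·8=24, Tring→B 9·9=81.
Loads: B carries 12/15, C carries 16/17. Service 150; fixed 204; total 354.
Next best feasible plan costs 361.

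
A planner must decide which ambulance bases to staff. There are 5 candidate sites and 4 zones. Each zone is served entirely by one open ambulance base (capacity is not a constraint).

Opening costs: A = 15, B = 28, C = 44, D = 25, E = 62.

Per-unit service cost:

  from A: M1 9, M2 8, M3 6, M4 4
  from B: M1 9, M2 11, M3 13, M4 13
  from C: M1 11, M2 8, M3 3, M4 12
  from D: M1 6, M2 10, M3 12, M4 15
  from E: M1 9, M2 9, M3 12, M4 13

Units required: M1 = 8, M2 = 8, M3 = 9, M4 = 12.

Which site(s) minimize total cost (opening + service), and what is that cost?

Open A only; minimum total cost 253.

For any fixed open set, each zone goes to its cheapest open site; total = fixed + service.
{A}: M1→A 9·8=72, M2→A 8·8=64, M3→A 6·9=54, M4→A 4·12=48. Service 238; fixed 15; total 253.
{A, D}: service 214 + fixed 40 = 254
{A, C}: M1→A 9·8=72, M2→A 8·8=64, M3→C 3·9=27, M4→A 4·12=48. Service 211; fixed 59; total 270.
{A, B, C, D, E}: M1→D 6·8=48, M2→A 8·8=64, M3→C 3·9=27, M4→A 4·12=48. Service 187; fixed 174; total 361.
No other subset beats 253.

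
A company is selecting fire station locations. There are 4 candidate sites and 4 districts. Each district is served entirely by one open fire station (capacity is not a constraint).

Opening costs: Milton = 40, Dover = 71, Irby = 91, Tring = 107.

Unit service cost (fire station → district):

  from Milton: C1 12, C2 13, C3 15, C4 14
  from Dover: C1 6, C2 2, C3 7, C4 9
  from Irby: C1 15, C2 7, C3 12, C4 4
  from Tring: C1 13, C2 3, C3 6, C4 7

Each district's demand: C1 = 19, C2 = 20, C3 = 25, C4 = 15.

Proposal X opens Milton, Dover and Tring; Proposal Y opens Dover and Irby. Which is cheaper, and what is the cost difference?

Proposal X: {Milton, Dover, Tring}: C1→Dover 6·19=114, C2→Dover 2·20=40, C3→Tring 6·25=150, C4→Tring 7·15=105. Service 409; fixed 218; total 627.
Proposal Y: {Dover, Irby}: C1→Dover 6·19=114, C2→Dover 2·20=40, C3→Dover 7·25=175, C4→Irby 4·15=60. Service 389; fixed 162; total 551.
Difference: |627 − 551| = 76.

Proposal Y is cheaper by 76.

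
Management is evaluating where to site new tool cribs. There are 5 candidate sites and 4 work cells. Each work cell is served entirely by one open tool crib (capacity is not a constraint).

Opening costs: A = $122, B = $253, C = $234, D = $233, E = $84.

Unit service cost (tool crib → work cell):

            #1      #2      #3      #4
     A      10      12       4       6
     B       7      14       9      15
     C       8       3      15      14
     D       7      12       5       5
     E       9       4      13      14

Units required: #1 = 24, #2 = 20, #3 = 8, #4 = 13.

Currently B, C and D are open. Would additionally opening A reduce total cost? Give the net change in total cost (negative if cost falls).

No — net change +114 (cost rises by 114).

Current service cost with {B, C, D}: 333.
Adding A: each work cell re-picks its cheapest; new service cost 325, saving 8.
Extra fixed cost: 122. Net change = 122 − 8 = 114.
(Totals: 1053 → 1167.)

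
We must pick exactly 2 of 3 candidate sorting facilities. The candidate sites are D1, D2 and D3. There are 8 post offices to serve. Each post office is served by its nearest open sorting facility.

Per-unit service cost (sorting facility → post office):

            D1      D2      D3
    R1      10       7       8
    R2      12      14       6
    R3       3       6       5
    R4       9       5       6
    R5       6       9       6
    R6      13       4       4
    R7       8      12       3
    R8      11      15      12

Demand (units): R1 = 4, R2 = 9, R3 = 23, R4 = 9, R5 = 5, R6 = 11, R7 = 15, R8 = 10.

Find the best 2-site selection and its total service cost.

With exactly 2 open, each post office uses its cheapest among the chosen.
{D1, D3}: R1→D3 8·4=32, R2→D3 6·9=54, R3→D1 3·23=69, R4→D3 6·9=54, R5→D1 6·5=30, R6→D3 4·11=44, R7→D3 3·15=45, R8→D1 11·10=110. Service cost 438.
{D2, D3}: service cost 481
{D1, D2}: service cost 554
Among all 3 size-2 choices, {D1, D3} is lowest.

Choose D1 and D3; total service cost 438.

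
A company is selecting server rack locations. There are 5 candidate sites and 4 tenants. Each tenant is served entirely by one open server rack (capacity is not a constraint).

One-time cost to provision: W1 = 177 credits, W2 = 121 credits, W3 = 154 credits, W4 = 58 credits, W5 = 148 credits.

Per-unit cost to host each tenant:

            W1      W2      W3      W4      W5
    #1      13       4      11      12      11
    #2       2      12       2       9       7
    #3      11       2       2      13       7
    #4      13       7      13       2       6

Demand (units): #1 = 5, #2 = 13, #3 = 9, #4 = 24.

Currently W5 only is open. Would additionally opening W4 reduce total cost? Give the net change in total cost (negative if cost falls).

Yes — net change −38 (cost falls by 38).

Current service cost with {W5}: 353.
Adding W4: each tenant re-picks its cheapest; new service cost 257, saving 96.
Extra fixed cost: 58. Net change = 58 − 96 = -38.
(Totals: 501 → 463.)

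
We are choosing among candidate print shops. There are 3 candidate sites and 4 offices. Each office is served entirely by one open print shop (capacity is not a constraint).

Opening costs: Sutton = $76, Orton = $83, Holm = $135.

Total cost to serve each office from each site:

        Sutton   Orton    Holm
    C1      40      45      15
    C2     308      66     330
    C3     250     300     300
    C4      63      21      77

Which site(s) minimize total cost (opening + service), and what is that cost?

Open Orton only; minimum total cost 515.

For any fixed open set, each office goes to its cheapest open site; total = fixed + service.
{Orton}: C1→Orton 45, C2→Orton 66, C3→Orton 300, C4→Orton 21. Service 432; fixed 83; total 515.
{Sutton, Orton}: service 377 + fixed 159 = 536
{Orton, Holm}: C1→Holm 15, C2→Orton 66, C3→Orton 300, C4→Orton 21. Service 402; fixed 218; total 620.
{Sutton, Orton, Holm}: service 352 + fixed 294 = 646
No other subset beats 515.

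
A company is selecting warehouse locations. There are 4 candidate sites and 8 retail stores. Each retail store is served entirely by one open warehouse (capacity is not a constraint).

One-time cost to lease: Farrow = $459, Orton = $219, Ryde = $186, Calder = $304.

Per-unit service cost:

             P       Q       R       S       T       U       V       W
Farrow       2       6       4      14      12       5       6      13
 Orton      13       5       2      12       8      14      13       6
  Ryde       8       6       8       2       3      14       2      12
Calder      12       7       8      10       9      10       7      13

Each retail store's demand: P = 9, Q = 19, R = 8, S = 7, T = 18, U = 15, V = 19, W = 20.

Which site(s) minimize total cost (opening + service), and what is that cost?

Open Ryde only; minimum total cost 992.

For any fixed open set, each retail store goes to its cheapest open site; total = fixed + service.
{Ryde}: P→Ryde 8·9=72, Q→Ryde 6·19=114, R→Ryde 8·8=64, S→Ryde 2·7=14, T→Ryde 3·18=54, U→Ryde 14·15=210, V→Ryde 2·19=38, W→Ryde 12·20=240. Service 806; fixed 186; total 992.
{Orton, Ryde}: service 619 + fixed 405 = 1024
{Farrow, Ryde}: service 585 + fixed 645 = 1230
{Farrow, Orton, Ryde, Calder}: service 430 + fixed 1168 = 1598
No other subset beats 992.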